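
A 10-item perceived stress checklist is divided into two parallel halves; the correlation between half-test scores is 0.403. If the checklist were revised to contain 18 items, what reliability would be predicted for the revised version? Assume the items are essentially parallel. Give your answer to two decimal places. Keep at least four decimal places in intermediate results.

Spearman-Brown correction (n = 2): r_full = 2·0.403/(1 + 0.403) = 0.5745
Then adjust to 18 items: n = 18/10 = 1.8000
r_new = n·r_full / (1 + (n − 1)·r_full) = 1.0341 / 1.4596 ≈ 0.7085

0.71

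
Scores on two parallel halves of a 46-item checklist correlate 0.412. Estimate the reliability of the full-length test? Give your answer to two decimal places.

Each half is half the length of the full test, so the full test is n = 2 times a half.
r_full = 2r_hh / (1 + r_hh) = 2 × 0.412 / (1 + 0.412)
r_full = 0.8240 / 1.4120 ≈ 0.5836

0.58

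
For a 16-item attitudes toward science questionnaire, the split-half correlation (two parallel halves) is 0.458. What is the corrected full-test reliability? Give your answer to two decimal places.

0.63

Each half is half the length of the full test, so the full test is n = 2 times a half.
r_full = 2(0.458) / (1 + 0.458)
r_full = 0.9160 / 1.4580 ≈ 0.6283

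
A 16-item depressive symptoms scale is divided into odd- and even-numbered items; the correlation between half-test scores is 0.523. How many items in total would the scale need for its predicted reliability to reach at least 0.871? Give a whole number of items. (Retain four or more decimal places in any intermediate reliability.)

Corrected full-test reliability: r_full = 2 × 0.523 / (1 + 0.523) ≈ 0.6868
n = r_tgt(1 − r_full) / [r_full(1 − r_tgt)] = 0.871 × 0.3132 / (0.6868 × 0.129) ≈ 3.0791
Required items = 3.0791 × 16 = 49.27, so 50 items.

50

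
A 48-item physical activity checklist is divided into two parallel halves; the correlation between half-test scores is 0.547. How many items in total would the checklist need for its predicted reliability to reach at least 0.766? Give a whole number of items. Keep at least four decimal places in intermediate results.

66

Corrected full-test reliability: r_full = 2 × 0.547 / (1 + 0.547) ≈ 0.7072
n = r_tgt(1 − r_full) / [r_full(1 − r_tgt)] = 0.766 × 0.2928 / (0.7072 × 0.234) ≈ 1.3553
Required items = 1.3553 × 48 = 65.05, so 66 items.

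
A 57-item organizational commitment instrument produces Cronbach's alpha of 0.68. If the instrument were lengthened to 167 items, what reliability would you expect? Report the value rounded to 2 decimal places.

Length ratio n = 167/57 = 2.9298
r_new = (2.9298 × 0.68) / (1 + (2.9298 − 1) × 0.68)
     = 1.9923 / 2.3123 = 0.8616

0.86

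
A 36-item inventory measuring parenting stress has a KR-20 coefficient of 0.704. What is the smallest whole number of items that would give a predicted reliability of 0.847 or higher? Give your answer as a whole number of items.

n = 0.847(1 − 0.704) / [0.704(1 − 0.847)]
n = 0.250712 / 0.107712 ≈ 2.3276
Items needed = n × 36 = 2.3276 × 36 ≈ 83.79 → round up to 84

84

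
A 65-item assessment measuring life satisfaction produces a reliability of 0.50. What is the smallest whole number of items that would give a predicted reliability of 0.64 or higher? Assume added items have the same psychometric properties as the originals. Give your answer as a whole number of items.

116

n = 0.64(1 − 0.50) / [0.50(1 − 0.64)]
n = 0.3200 / 0.1800 ≈ 1.7778
So the test needs 1.7778 × 65 ≈ 115.56 items; rounding up, 116.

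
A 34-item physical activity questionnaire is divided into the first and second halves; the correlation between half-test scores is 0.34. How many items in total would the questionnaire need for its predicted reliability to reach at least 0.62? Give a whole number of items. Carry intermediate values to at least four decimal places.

54

Corrected full-test reliability: r_full = 2 × 0.34 / (1 + 0.34) ≈ 0.5075
Solve Spearman-Brown for n: n = 0.62(1 − 0.5075) / [0.5075(1 − 0.62)] = 1.5834
Items = 1.5834 × 34 ≈ 53.84 → 54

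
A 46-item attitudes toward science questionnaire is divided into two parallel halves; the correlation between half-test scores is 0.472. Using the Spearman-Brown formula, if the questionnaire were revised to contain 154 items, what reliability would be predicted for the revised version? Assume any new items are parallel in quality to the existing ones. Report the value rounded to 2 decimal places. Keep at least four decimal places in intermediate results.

First correct the split-half correlation to full-test reliability: r_full = 2 × 0.472 / (1 + 0.472) ≈ 0.6413
Then adjust to 154 items: n = 154/46 = 3.3478
r_new = n·r_full / (1 + (n − 1)·r_full) = 2.1469 / 2.5056 ≈ 0.8568

0.86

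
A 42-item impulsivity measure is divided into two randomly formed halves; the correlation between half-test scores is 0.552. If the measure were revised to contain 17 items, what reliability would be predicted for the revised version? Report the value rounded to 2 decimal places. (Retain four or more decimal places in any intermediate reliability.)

First correct the split-half correlation to full-test reliability: r_full = 2 × 0.552 / (1 + 0.552) ≈ 0.7113
Length factor from 42 to 17 items: n = 17/42 = 0.4048
r_new = n·r_full / (1 + (n − 1)·r_full) = 0.2879 / 0.5766 ≈ 0.4993

0.50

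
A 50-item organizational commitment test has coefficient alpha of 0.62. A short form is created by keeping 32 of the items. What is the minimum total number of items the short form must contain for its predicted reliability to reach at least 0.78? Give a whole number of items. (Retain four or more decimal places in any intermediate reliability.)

First, r for the 32-item form: n = 32/50 = 0.6400, so r_32 = 0.6400·0.62/(1 + (0.6400 − 1)·0.62) = 0.5108
Then solve for n' with r_old = 0.5108, r_target = 0.78: n' = 0.78(1 − 0.5108)/[0.5108(1 − 0.78)] = 3.3955
Total items = 3.3955 × 32 = 108.66, rounded up to 109.

109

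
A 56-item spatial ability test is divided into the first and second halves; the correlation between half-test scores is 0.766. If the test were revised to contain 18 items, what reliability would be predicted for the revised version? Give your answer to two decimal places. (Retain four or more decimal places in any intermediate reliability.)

0.68

Spearman-Brown correction (n = 2): r_full = 2·0.766/(1 + 0.766) = 0.8675
Then adjust to 18 items: n = 18/56 = 0.3214
r_new = n·r_full / (1 + (n − 1)·r_full) = 0.2788 / 0.4113 ≈ 0.6779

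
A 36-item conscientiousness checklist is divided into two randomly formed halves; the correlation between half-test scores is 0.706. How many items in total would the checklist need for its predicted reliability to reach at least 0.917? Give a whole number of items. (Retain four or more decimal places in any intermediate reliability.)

83

Corrected full-test reliability: r_full = 2 × 0.706 / (1 + 0.706) ≈ 0.8277
Solve Spearman-Brown for n: n = 0.917(1 − 0.8277) / [0.8277(1 − 0.917)] = 2.2999
Items = 2.2999 × 36 ≈ 82.80 → 83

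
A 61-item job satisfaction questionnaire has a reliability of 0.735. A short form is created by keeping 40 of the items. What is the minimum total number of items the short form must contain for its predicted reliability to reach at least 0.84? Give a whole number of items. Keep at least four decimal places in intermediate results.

Short-form reliability: n = 40/61 = 0.6557; r_40 = n·r/(1+(n−1)r) ≈ 0.6452
Then solve for n' with r_old = 0.6452, r_target = 0.84: n' = 0.84(1 − 0.6452)/[0.6452(1 − 0.84)] = 2.8870
Total items = 2.8870 × 40 = 115.48, rounded up to 116.

116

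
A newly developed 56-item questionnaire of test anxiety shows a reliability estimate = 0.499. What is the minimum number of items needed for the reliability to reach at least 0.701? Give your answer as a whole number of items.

132

n = 0.701 × (1 − 0.499) / [ 0.499 × (1 − 0.701) ]
n = 0.351201 / 0.149201 ≈ 2.3539
2.3539 × 56 = 131.82 → 132 items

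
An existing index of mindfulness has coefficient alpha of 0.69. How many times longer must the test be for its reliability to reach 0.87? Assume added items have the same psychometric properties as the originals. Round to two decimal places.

n = 0.87 × (1 − 0.69) / [ 0.69 × (1 − 0.87) ]
n = 0.2697 / 0.0897 ≈ 3.0067

3.01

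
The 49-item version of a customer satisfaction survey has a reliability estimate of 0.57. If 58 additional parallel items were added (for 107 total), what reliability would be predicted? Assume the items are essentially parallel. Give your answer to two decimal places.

The new length is 107/49 = 2.1837 times the old.
Spearman-Brown: r_new = n·r / (1 + (n − 1)·r)
r_new = 2.1837·0.57 / [1 + (2.1837 − 1)·0.57]
r_new = 1.2447 / 1.6747 ≈ 0.7432

0.74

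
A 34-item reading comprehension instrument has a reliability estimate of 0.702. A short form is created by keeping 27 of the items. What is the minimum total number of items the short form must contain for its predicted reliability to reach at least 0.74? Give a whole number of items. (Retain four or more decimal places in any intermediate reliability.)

First, r for the 27-item form: n = 27/34 = 0.7941, so r_27 = 0.7941·0.702/(1 + (0.7941 − 1)·0.702) = 0.6516
Then solve for n' with r_old = 0.6516, r_target = 0.74: n' = 0.74(1 − 0.6516)/[0.6516(1 − 0.74)] = 1.5218
Total items = 1.5218 × 27 = 41.09, rounded up to 42.

42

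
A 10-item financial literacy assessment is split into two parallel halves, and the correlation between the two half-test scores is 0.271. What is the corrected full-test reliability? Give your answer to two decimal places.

The full test is twice the length of either half (n = 2).
r_full = 2(0.271) / (1 + 0.271)
r_full = 0.5420 / 1.2710 ≈ 0.4264

0.43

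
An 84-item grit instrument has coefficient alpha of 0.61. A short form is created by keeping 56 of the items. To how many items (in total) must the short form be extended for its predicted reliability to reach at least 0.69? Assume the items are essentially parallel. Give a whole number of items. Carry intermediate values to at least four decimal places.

Short-form reliability: n = 56/84 = 0.6667; r_56 = n·r/(1+(n−1)r) ≈ 0.5105
Length factor from the short form to reach 0.69: n' = 0.69(1 − 0.5105) / [0.5105(1 − 0.69)] ≈ 2.1342
Items = 2.1342 × 56 ≈ 119.52 → 120

120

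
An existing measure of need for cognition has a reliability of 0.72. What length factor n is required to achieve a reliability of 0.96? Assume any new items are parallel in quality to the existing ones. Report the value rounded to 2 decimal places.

9.33

Invert Spearman-Brown to solve for n:
n = r_target (1 − r_old) / [ r_old (1 − r_target) ]
n = 0.96 × (1 − 0.72) / [ 0.72 × (1 − 0.96) ]
n = 0.2688 / 0.0288 ≈ 9.3333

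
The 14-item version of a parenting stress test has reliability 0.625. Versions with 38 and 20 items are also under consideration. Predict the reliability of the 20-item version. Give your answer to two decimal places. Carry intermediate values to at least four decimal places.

0.70

The 38-item form is not needed; work directly from the 14-item form with n = 20/14 = 1.4286.
r_{20} = n·r / (1 + (n − 1)·r) = 0.8929 / 1.2679 ≈ 0.7042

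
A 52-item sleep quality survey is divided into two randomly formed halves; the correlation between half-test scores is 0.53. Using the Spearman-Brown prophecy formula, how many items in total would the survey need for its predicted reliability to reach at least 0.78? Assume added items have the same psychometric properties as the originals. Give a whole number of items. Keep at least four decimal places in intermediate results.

r_full = 2(0.53)/(1 + 0.53) = 0.6928
Solve Spearman-Brown for n: n = 0.78(1 − 0.6928) / [0.6928(1 − 0.78)] = 1.5721
Items = 1.5721 × 52 ≈ 81.75 → 82

82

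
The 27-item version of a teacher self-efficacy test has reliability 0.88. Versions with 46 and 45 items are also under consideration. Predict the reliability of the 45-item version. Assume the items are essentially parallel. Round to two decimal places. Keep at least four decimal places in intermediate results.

0.92

Only the ratio of lengths matters: n = 45/27 = 1.6667
r_{45} = n·r / (1 + (n − 1)·r) = 1.4667 / 1.5867 ≈ 0.9244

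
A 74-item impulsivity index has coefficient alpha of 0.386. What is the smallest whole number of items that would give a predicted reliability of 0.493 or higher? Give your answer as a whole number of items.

115

Invert Spearman-Brown to solve for n:
n = r_target (1 − r_old) / [ r_old (1 − r_target) ]
n = 0.493 × (1 − 0.386) / [ 0.386 × (1 − 0.493) ]
n = 0.302702 / 0.195702 ≈ 1.5467
So the test needs 1.5467 × 74 ≈ 114.46 items; rounding up, 115.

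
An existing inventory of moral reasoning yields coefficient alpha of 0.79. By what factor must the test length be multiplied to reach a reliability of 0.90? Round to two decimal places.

2.39

Rearranging the Spearman-Brown formula for n,
n = r*(1 − r) / [ r (1 − r*) ]
n = [0.90 × 0.21] / [0.79 × 0.10]
  = 0.1890 / 0.0790 = 2.3924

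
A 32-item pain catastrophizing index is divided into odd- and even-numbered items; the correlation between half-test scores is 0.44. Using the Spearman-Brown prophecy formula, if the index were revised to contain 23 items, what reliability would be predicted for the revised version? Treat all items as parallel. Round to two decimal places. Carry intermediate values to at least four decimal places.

First correct the split-half correlation to full-test reliability: r_full = 2 × 0.44 / (1 + 0.44) ≈ 0.6111
Then adjust to 23 items: n = 23/32 = 0.7188
r_new = n·r_full / (1 + (n − 1)·r_full) = 0.4393 / 0.8282 ≈ 0.5304

0.53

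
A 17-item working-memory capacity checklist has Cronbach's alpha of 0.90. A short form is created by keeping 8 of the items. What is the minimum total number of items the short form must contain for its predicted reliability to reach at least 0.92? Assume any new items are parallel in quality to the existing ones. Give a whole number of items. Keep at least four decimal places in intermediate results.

Short-form reliability: n = 8/17 = 0.4706; r_8 = n·r/(1+(n−1)r) ≈ 0.8090
Length factor from the short form to reach 0.92: n' = 0.92(1 − 0.8090) / [0.8090(1 − 0.92)] ≈ 2.7151
Total items = 2.7151 × 8 = 21.72, rounded up to 22.

22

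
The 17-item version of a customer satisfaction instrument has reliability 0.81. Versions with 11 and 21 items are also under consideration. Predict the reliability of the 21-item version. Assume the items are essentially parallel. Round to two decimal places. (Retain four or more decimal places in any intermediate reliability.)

0.84

The 11-item form is not needed; work directly from the 17-item form with n = 21/17 = 1.2353.
r_{21} = n·r / (1 + (n − 1)·r) = 1.0006 / 1.1906 ≈ 0.8404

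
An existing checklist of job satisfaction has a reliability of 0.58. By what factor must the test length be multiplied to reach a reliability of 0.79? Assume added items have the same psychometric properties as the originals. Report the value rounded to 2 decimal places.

Spearman-Brown solved for the length factor n:
n = r_target (1 − r_old) / [ r_old (1 − r_target) ]
n = 0.79(1 − 0.58) / [0.58(1 − 0.79)]
n = 0.3318 / 0.1218 ≈ 2.7241

2.72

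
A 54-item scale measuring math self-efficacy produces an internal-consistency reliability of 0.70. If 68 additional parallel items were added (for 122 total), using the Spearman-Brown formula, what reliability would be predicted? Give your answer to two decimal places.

Length ratio n = 122/54 = 2.2593
By Spearman-Brown, r_new = n r / (1 + (n − 1) r).
r_new = (2.2593 × 0.70) / (1 + (2.2593 − 1) × 0.70)
r_new = 1.5815 / 1.8815 ≈ 0.8406

0.84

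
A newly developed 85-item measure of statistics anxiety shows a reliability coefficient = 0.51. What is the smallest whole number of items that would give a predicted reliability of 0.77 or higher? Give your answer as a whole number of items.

274

Invert Spearman-Brown to solve for n:
n = r*(1 − r) / [ r (1 − r*) ]
n = 0.77 × (1 − 0.51) / [ 0.51 × (1 − 0.77) ]
  = 0.3773 / 0.1173 = 3.2165
3.2165 × 85 = 273.40 → 274 items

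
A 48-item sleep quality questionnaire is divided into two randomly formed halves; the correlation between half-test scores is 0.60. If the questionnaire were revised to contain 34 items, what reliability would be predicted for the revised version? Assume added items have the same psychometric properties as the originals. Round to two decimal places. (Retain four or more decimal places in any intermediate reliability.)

First correct the split-half correlation to full-test reliability: r_full = 2 × 0.60 / (1 + 0.60) ≈ 0.7500
Then adjust to 34 items: n = 34/48 = 0.7083
r_new = n·r_full / (1 + (n − 1)·r_full) = 0.5312 / 0.7812 ≈ 0.6800

0.68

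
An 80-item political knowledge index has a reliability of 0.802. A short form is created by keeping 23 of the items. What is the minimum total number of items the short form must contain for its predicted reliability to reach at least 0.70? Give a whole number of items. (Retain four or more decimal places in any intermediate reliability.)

First, r for the 23-item form: n = 23/80 = 0.2875, so r_23 = 0.2875·0.802/(1 + (0.2875 − 1)·0.802) = 0.5380
Length factor from the short form to reach 0.70: n' = 0.70(1 − 0.5380) / [0.5380(1 − 0.70)] ≈ 2.0037
Items = 2.0037 × 23 ≈ 46.09 → 47

47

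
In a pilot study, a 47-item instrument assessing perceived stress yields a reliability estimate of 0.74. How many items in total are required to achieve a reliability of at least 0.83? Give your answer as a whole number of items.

81

Invert Spearman-Brown to solve for n:
n = r*(1 − r) / [ r (1 − r*) ]
n = 0.83(1 − 0.74) / [0.74(1 − 0.83)]
n = 0.2158 / 0.1258 ≈ 1.7154
So the test needs 1.7154 × 47 ≈ 80.62 items; rounding up, 81.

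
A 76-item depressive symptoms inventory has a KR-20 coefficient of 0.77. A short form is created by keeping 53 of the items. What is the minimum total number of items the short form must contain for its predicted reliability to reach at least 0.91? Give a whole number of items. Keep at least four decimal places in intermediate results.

First, r for the 53-item form: n = 53/76 = 0.6974, so r_53 = 0.6974·0.77/(1 + (0.6974 − 1)·0.77) = 0.7001
Length factor from the short form to reach 0.91: n' = 0.91(1 − 0.7001) / [0.7001(1 − 0.91)] ≈ 4.3313
Total items = 4.3313 × 53 = 229.56, rounded up to 230.

230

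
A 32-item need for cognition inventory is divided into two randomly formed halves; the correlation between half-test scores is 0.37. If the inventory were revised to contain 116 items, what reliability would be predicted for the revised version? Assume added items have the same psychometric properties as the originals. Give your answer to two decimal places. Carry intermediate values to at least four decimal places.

Spearman-Brown correction (n = 2): r_full = 2·0.37/(1 + 0.37) = 0.5401
Then adjust to 116 items: n = 116/32 = 3.6250
r_new = n·r_full / (1 + (n − 1)·r_full) = 1.9579 / 2.4178 ≈ 0.8098

0.81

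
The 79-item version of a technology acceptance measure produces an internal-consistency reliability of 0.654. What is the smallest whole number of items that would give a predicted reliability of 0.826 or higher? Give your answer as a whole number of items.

199

Spearman-Brown solved for the length factor n:
n = r_target (1 − r_old) / [ r_old (1 − r_target) ]
n = 0.826 × (1 − 0.654) / [ 0.654 × (1 − 0.826) ]
  = 0.285796 / 0.113796 = 2.5115
Items needed = n × 79 = 2.5115 × 79 ≈ 198.41 → round up to 199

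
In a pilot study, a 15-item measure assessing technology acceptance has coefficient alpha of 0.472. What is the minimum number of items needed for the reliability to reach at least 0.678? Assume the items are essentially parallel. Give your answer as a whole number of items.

36

n = 0.678(1 − 0.472) / [0.472(1 − 0.678)]
  = 0.357984 / 0.151984 = 2.3554
So the test needs 2.3554 × 15 ≈ 35.33 items; rounding up, 36.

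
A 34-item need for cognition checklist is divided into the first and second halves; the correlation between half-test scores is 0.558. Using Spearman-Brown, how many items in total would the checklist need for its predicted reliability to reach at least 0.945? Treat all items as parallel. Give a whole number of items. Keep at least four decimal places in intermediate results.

232

Corrected full-test reliability: r_full = 2 × 0.558 / (1 + 0.558) ≈ 0.7163
n = r_tgt(1 − r_full) / [r_full(1 − r_tgt)] = 0.945 × 0.2837 / (0.7163 × 0.055) ≈ 6.8051
Required items = 6.8051 × 34 = 231.37, so 232 items.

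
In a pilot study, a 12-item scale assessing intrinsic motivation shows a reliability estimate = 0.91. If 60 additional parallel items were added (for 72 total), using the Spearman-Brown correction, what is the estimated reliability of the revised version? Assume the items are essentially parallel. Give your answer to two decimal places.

The new length is 72/12 = 6 times the old.
r_new = 6·0.91 / [1 + (6 − 1)·0.91]
r_new = 5.4600 / 5.5500 ≈ 0.9838

0.98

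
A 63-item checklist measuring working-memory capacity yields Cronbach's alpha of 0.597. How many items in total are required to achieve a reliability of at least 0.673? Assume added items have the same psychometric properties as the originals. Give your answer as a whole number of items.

88

Invert Spearman-Brown to solve for n:
n = r*(1 − r) / [ r (1 − r*) ]
n = 0.673 × (1 − 0.597) / [ 0.597 × (1 − 0.673) ]
  = 0.271219 / 0.195219 = 1.3893
So the test needs 1.3893 × 63 ≈ 87.53 items; rounding up, 88.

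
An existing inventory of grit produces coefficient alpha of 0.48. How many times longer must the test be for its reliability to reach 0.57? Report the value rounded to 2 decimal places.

Spearman-Brown solved for the length factor n:
n = r*(1 − r) / [ r (1 − r*) ]
n = 0.57(1 − 0.48) / [0.48(1 − 0.57)]
n = 0.2964 / 0.2064 ≈ 1.4360

1.44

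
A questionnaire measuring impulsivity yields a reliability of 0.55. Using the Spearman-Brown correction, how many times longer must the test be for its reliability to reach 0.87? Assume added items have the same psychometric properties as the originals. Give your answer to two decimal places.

5.48

n = 0.87 × (1 − 0.55) / [ 0.55 × (1 − 0.87) ]
  = 0.3915 / 0.0715 = 5.4755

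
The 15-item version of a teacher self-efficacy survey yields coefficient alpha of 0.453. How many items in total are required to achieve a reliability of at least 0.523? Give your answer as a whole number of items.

n = 0.523 × (1 − 0.453) / [ 0.453 × (1 − 0.523) ]
  = 0.286081 / 0.216081 = 1.3240
Items needed = n × 15 = 1.3240 × 15 ≈ 19.86 → round up to 20

20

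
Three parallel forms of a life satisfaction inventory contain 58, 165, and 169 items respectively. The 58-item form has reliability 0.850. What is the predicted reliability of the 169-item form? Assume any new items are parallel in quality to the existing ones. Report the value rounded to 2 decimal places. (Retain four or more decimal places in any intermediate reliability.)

0.94

The 165-item form is not needed; work directly from the 58-item form with n = 169/58 = 2.9138.
r_{169} = n·r / (1 + (n − 1)·r) = 2.4767 / 2.6267 ≈ 0.9429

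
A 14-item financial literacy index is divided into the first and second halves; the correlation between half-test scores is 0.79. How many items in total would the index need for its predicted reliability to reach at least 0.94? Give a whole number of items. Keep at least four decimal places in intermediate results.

30

Corrected full-test reliability: r_full = 2 × 0.79 / (1 + 0.79) ≈ 0.8827
n = r_tgt(1 − r_full) / [r_full(1 − r_tgt)] = 0.94 × 0.1173 / (0.8827 × 0.06) ≈ 2.0819
Items = 2.0819 × 14 ≈ 29.15 → 30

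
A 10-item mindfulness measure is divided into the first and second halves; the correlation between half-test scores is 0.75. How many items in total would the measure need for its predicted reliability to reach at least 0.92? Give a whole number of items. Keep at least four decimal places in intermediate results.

20

Corrected full-test reliability: r_full = 2 × 0.75 / (1 + 0.75) ≈ 0.8571
n = r_tgt(1 − r_full) / [r_full(1 − r_tgt)] = 0.92 × 0.1429 / (0.8571 × 0.08) ≈ 1.9173
Required items = 1.9173 × 10 = 19.17, so 20 items.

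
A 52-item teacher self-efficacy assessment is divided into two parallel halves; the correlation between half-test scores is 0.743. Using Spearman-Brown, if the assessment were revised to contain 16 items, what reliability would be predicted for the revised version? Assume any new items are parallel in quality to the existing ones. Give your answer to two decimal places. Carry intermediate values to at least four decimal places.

0.64

Full-test reliability from the split-half r: r_full = 2(0.743)/(1 + 0.743) = 0.8526
Length factor from 52 to 16 items: n = 16/52 = 0.3077
r_new = n·r_full / (1 + (n − 1)·r_full) = 0.2623 / 0.4097 ≈ 0.6402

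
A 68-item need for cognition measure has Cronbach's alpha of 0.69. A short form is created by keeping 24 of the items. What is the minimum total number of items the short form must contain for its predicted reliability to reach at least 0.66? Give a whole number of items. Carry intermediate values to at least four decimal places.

60

First, r for the 24-item form: n = 24/68 = 0.3529, so r_24 = 0.3529·0.69/(1 + (0.3529 − 1)·0.69) = 0.4399
Length factor from the short form to reach 0.66: n' = 0.66(1 − 0.4399) / [0.4399(1 − 0.66)] ≈ 2.4716
Total items = 2.4716 × 24 = 59.32, rounded up to 60.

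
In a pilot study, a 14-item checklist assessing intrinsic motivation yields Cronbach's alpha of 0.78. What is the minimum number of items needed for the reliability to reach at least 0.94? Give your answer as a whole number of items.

Invert Spearman-Brown to solve for n:
n = r_target (1 − r_old) / [ r_old (1 − r_target) ]
n = [0.94 × 0.22] / [0.78 × 0.06]
n = 0.2068 / 0.0468 ≈ 4.4188
4.4188 × 14 = 61.86 → 62 items

62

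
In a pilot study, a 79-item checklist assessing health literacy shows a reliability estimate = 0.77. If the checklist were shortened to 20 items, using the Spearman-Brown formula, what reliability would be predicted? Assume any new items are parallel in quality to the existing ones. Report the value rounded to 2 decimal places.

The new length is 20/79 = 0.2532 times the old.
r_new = 0.2532·0.77 / [1 + (0.2532 − 1)·0.77]
r_new = 0.1950 / 0.4250 ≈ 0.4588

0.46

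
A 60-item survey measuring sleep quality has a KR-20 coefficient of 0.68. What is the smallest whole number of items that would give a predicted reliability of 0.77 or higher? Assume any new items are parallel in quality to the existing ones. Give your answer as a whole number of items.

Rearranging the Spearman-Brown formula for n,
n = r_target (1 − r_old) / [ r_old (1 − r_target) ]
n = 0.77 × (1 − 0.68) / [ 0.68 × (1 − 0.77) ]
  = 0.2464 / 0.1564 = 1.5754
Items needed = n × 60 = 1.5754 × 60 ≈ 94.52 → round up to 95

95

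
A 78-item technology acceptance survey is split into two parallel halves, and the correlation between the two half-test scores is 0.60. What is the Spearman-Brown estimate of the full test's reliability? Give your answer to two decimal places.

Each half is half the length of the full test, so the full test is n = 2 times a half.
r_full = 2r_hh / (1 + r_hh) = 2 × 0.60 / (1 + 0.60)
r_full = 1.2000 / 1.6000 ≈ 0.7500

0.75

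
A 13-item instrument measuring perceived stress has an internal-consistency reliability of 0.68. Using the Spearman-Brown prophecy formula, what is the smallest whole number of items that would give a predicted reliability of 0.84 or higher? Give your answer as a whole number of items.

33

Spearman-Brown solved for the length factor n:
n = r_target (1 − r_old) / [ r_old (1 − r_target) ]
n = [0.84 × 0.32] / [0.68 × 0.16]
n = 0.2688 / 0.1088 ≈ 2.4706
Items needed = n × 13 = 2.4706 × 13 ≈ 32.12 → round up to 33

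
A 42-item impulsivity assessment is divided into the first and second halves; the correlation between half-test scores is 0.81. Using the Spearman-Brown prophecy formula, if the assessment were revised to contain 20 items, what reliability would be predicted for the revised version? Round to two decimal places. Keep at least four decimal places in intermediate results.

0.80

Full-test reliability from the split-half r: r_full = 2(0.81)/(1 + 0.81) = 0.8950
Then adjust to 20 items: n = 20/42 = 0.4762
r_new = n·r_full / (1 + (n − 1)·r_full) = 0.4262 / 0.5312 ≈ 0.8023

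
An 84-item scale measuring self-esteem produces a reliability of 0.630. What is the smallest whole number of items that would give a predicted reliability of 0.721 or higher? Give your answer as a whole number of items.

Invert Spearman-Brown to solve for n:
n = r*(1 − r) / [ r (1 − r*) ]
n = 0.721(1 − 0.630) / [0.630(1 − 0.721)]
  = 0.266770 / 0.175770 = 1.5177
So the test needs 1.5177 × 84 ≈ 127.49 items; rounding up, 128.

128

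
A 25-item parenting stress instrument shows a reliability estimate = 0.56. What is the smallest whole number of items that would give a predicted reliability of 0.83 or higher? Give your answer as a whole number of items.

n = 0.83 × (1 − 0.56) / [ 0.56 × (1 − 0.83) ]
  = 0.3652 / 0.0952 = 3.8361
So the test needs 3.8361 × 25 ≈ 95.90 items; rounding up, 96.

96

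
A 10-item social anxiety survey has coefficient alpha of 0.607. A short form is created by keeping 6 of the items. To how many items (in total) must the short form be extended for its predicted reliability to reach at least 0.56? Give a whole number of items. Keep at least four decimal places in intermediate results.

9

First, r for the 6-item form: n = 6/10 = 0.6000, so r_6 = 0.6000·0.607/(1 + (0.6000 − 1)·0.607) = 0.4810
Length factor from the short form to reach 0.56: n' = 0.56(1 − 0.4810) / [0.4810(1 − 0.56)] ≈ 1.3733
Items = 1.3733 × 6 ≈ 8.24 → 9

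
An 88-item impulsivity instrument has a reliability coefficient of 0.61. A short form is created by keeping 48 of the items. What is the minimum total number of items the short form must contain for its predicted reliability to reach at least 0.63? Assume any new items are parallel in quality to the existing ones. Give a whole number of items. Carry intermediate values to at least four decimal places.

Short-form reliability: n = 48/88 = 0.5455; r_48 = n·r/(1+(n−1)r) ≈ 0.4604
Then solve for n' with r_old = 0.4604, r_target = 0.63: n' = 0.63(1 − 0.4604)/[0.4604(1 − 0.63)] = 1.9956
Items = 1.9956 × 48 ≈ 95.79 → 96

96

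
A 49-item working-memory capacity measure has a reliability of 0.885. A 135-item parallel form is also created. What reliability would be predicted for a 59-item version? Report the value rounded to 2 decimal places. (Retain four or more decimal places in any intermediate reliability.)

0.90

Only the ratio of lengths matters: n = 59/49 = 1.2041
r_{59} = n·r / (1 + (n − 1)·r) = 1.0656 / 1.1806 ≈ 0.9026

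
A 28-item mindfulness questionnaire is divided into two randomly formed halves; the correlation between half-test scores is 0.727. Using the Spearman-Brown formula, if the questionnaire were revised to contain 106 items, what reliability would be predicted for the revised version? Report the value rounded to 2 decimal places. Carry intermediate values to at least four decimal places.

Full-test reliability from the split-half r: r_full = 2(0.727)/(1 + 0.727) = 0.8419
Length factor from 28 to 106 items: n = 106/28 = 3.7857
r_new = n·r_full / (1 + (n − 1)·r_full) = 3.1872 / 3.3453 ≈ 0.9527

0.95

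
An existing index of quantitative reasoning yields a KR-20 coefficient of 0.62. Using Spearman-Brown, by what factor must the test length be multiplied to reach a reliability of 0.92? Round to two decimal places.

7.05

Spearman-Brown solved for the length factor n:
n = r*(1 − r) / [ r (1 − r*) ]
n = 0.92(1 − 0.62) / [0.62(1 − 0.92)]
n = 0.3496 / 0.0496 ≈ 7.0484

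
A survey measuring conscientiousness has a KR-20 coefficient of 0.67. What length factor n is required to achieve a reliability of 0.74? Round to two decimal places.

n = 0.74 × (1 − 0.67) / [ 0.67 × (1 − 0.74) ]
n = 0.2442 / 0.1742 ≈ 1.4018

1.40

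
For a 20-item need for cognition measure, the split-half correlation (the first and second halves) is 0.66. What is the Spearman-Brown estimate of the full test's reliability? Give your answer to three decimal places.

r_full = 2r_hh / (1 + r_hh) = 2 × 0.66 / (1 + 0.66)
r_full = 1.3200 / 1.6600 ≈ 0.7952

0.795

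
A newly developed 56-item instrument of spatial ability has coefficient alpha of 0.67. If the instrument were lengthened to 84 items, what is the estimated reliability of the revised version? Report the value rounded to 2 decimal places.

0.75

The new length is 84/56 = 1.5 times the old.
Spearman-Brown: r_new = n·r / (1 + (n − 1)·r)
r_new = (1.5 × 0.67) / (1 + (1.5 − 1) × 0.67)
r_new = 1.0050 / 1.3350 ≈ 0.7528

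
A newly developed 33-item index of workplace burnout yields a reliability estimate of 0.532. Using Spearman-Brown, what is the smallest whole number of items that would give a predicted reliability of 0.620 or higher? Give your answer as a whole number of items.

48

Spearman-Brown solved for the length factor n:
n = r*(1 − r) / [ r (1 − r*) ]
n = [0.620 × 0.468] / [0.532 × 0.380]
  = 0.290160 / 0.202160 = 1.4353
1.4353 × 33 = 47.36 → 48 items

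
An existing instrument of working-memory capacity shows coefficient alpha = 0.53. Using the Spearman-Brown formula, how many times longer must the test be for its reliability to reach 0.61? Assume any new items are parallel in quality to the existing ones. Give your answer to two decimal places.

n = [0.61 × 0.47] / [0.53 × 0.39]
  = 0.2867 / 0.2067 = 1.3870

1.39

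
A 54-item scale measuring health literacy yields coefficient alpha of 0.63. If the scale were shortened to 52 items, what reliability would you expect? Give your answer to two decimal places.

0.62

The new length is 52/54 = 0.963 times the old.
By Spearman-Brown, r_new = n r / (1 + (n − 1) r).
r_new = 0.963·0.63 / [1 + (0.963 − 1)·0.63]
r_new = 0.6067 / 0.9767 ≈ 0.6212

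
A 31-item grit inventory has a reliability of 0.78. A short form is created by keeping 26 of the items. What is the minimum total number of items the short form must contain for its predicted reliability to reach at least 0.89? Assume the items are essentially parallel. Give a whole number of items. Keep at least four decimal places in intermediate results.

71

Short-form reliability: n = 26/31 = 0.8387; r_26 = n·r/(1+(n−1)r) ≈ 0.7483
Then solve for n' with r_old = 0.7483, r_target = 0.89: n' = 0.89(1 − 0.7483)/[0.7483(1 − 0.89)] = 2.7215
Total items = 2.7215 × 26 = 70.76, rounded up to 71.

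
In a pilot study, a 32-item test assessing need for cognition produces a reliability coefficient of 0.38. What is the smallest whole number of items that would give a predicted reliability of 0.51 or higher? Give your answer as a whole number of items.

Spearman-Brown solved for the length factor n:
n = r*(1 − r) / [ r (1 − r*) ]
n = 0.51(1 − 0.38) / [0.38(1 − 0.51)]
n = 0.3162 / 0.1862 ≈ 1.6982
Items needed = n × 32 = 1.6982 × 32 ≈ 54.34 → round up to 55

55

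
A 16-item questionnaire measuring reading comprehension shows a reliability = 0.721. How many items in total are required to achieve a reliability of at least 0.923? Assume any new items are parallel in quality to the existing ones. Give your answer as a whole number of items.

n = 0.923 × (1 − 0.721) / [ 0.721 × (1 − 0.923) ]
  = 0.257517 / 0.055517 = 4.6385
4.6385 × 16 = 74.22 → 75 items

75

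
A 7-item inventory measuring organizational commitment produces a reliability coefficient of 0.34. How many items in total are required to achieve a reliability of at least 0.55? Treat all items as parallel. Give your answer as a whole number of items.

17

Invert Spearman-Brown to solve for n:
n = r_target (1 − r_old) / [ r_old (1 − r_target) ]
n = [0.55 × 0.66] / [0.34 × 0.45]
n = 0.3630 / 0.1530 ≈ 2.3725
So the test needs 2.3725 × 7 ≈ 16.61 items; rounding up, 17.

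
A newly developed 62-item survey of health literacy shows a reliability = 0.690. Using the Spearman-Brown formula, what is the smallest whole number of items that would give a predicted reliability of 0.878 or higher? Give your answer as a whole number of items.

Rearranging the Spearman-Brown formula for n,
n = r*(1 − r) / [ r (1 − r*) ]
n = 0.878(1 − 0.690) / [0.690(1 − 0.878)]
  = 0.272180 / 0.084180 = 3.2333
So the test needs 3.2333 × 62 ≈ 200.46 items; rounding up, 201.

201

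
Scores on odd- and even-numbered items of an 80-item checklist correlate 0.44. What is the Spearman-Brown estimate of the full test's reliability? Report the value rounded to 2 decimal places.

0.61

Each half is half the length of the full test, so the full test is n = 2 times a half.
r_full = 2(0.44) / (1 + 0.44)
       = 0.8800 / 1.4400 = 0.6111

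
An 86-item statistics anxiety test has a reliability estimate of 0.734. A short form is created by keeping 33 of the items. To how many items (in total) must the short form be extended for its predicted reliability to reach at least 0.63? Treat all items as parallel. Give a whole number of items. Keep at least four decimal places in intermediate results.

54

First, r for the 33-item form: n = 33/86 = 0.3837, so r_33 = 0.3837·0.734/(1 + (0.3837 − 1)·0.734) = 0.5143
Then solve for n' with r_old = 0.5143, r_target = 0.63: n' = 0.63(1 − 0.5143)/[0.5143(1 − 0.63)] = 1.6080
Total items = 1.6080 × 33 = 53.06, rounded up to 54.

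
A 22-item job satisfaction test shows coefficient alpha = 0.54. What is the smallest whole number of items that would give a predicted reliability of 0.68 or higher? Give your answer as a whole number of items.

Rearranging the Spearman-Brown formula for n,
n = r*(1 − r) / [ r (1 − r*) ]
n = 0.68 × (1 − 0.54) / [ 0.54 × (1 − 0.68) ]
  = 0.3128 / 0.1728 = 1.8102
1.8102 × 22 = 39.82 → 40 items

40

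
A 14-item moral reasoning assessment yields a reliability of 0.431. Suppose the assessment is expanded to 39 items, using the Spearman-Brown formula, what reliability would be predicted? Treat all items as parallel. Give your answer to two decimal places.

Length ratio n = 39/14 = 2.7857
r_new = (2.7857 × 0.431) / (1 + (2.7857 − 1) × 0.431)
r_new = 1.2006 / 1.7696 ≈ 0.6785

0.68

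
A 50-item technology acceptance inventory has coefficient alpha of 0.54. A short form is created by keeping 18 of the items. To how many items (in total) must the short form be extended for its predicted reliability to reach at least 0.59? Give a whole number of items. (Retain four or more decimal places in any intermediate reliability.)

First, r for the 18-item form: n = 18/50 = 0.3600, so r_18 = 0.3600·0.54/(1 + (0.3600 − 1)·0.54) = 0.2971
Length factor from the short form to reach 0.59: n' = 0.59(1 − 0.2971) / [0.2971(1 − 0.59)] ≈ 3.4045
Total items = 3.4045 × 18 = 61.28, rounded up to 62.

62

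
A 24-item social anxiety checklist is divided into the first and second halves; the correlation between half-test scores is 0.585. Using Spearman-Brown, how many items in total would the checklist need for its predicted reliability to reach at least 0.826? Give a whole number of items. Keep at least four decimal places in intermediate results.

Corrected full-test reliability: r_full = 2 × 0.585 / (1 + 0.585) ≈ 0.7382
Solve Spearman-Brown for n: n = 0.826(1 − 0.7382) / [0.7382(1 − 0.826)] = 1.6836
Required items = 1.6836 × 24 = 40.41, so 41 items.

41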